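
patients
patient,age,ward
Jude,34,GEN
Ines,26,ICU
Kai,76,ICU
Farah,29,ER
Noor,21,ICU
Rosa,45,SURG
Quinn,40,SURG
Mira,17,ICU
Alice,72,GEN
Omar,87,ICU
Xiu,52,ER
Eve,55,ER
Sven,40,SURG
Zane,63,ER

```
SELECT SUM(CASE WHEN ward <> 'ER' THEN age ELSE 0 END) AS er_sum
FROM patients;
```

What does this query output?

458

patient=Jude: ✓ → 34
patient=Ines: ✓ → 26
patient=Kai: ✓ → 76
patient=Farah: ✗
patient=Noor: ✓ → 21
patient=Rosa: ✓ → 45
patient=Quinn: ✓ → 40
patient=Mira: ✓ → 17
patient=Alice: ✓ → 72
patient=Omar: ✓ → 87
patient=Xiu: ✗
patient=Eve: ✗
patient=Sven: ✓ → 40
patient=Zane: ✗
er_sum = 34 + 26 + 76 + 21 + 45 + 40 + 17 + 72 + 87 + 40 = 458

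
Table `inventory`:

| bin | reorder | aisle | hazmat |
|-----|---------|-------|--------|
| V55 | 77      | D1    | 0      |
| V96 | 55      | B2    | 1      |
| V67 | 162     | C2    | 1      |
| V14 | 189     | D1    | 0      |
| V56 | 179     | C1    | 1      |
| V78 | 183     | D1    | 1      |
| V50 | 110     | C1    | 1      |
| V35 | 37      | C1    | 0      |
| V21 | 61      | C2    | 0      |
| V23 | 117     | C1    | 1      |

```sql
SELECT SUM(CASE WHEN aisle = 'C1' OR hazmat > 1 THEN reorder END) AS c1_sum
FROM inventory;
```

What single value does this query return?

443

bin=V55: ✗
bin=V96: ✗
bin=V67: ✗
bin=V14: ✗
bin=V56: ✓ → 179
bin=V78: ✗
bin=V50: ✓ → 110
bin=V35: ✓ → 37
bin=V21: ✗
bin=V23: ✓ → 117
c1_sum = 179 + 110 + 37 + 117 = 443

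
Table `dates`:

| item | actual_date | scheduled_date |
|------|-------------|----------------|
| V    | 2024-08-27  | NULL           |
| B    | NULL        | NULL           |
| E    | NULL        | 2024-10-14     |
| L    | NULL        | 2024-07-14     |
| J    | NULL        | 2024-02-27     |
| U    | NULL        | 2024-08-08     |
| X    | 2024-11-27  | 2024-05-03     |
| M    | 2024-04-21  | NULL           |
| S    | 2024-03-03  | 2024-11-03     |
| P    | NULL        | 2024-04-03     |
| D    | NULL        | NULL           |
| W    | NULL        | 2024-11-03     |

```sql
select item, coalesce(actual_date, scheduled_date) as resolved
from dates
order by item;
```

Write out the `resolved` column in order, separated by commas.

NULL, NULL, 2024-10-14, 2024-02-27, 2024-07-14, 2024-04-21, 2024-04-03, 2024-03-03, 2024-08-08, 2024-08-27, 2024-11-03, 2024-11-27

item=B: actual_date=NULL, scheduled_date=NULL (all NULL) → NULL
item=D: actual_date=NULL, scheduled_date=NULL (all NULL) → NULL
item=E: actual_date=NULL, scheduled_date=2024-10-14 → 2024-10-14
item=J: actual_date=NULL, scheduled_date=2024-02-27 → 2024-02-27
item=L: actual_date=NULL, scheduled_date=2024-07-14 → 2024-07-14
item=M: actual_date=2024-04-21 → 2024-04-21
item=P: actual_date=NULL, scheduled_date=2024-04-03 → 2024-04-03
item=S: actual_date=2024-03-03 → 2024-03-03
item=U: actual_date=NULL, scheduled_date=2024-08-08 → 2024-08-08
item=V: actual_date=2024-08-27 → 2024-08-27
item=W: actual_date=NULL, scheduled_date=2024-11-03 → 2024-11-03
item=X: actual_date=2024-11-27 → 2024-11-27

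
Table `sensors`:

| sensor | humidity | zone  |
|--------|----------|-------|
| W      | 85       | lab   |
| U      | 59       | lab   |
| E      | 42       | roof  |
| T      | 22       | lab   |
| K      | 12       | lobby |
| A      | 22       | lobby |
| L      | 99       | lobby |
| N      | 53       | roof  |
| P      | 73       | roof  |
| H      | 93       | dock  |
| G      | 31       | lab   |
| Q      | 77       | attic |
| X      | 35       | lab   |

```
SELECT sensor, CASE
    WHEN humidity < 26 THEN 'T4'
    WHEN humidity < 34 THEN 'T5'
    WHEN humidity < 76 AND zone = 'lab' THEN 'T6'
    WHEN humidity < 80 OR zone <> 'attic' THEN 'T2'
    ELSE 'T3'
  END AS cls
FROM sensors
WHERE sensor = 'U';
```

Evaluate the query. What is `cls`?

sensor = U: humidity=59, zone=lab.
humidity < 26 → false
humidity < 34 → false
humidity < 76 AND zone = 'lab' → true → T6

T6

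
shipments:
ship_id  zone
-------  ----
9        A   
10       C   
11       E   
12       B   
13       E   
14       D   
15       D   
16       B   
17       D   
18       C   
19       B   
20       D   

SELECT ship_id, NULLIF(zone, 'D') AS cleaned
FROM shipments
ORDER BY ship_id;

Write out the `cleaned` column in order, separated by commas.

A, C, E, B, E, NULL, NULL, B, NULL, C, B, NULL

ship_id=9: zone=A vs D: differ → A
ship_id=10: zone=C vs D: differ → C
ship_id=11: zone=E vs D: differ → E
ship_id=12: zone=B vs D: differ → B
ship_id=13: zone=E vs D: differ → E
ship_id=14: zone=D vs D: equal → NULL
ship_id=15: zone=D vs D: equal → NULL
ship_id=16: zone=B vs D: differ → B
ship_id=17: zone=D vs D: equal → NULL
ship_id=18: zone=C vs D: differ → C
ship_id=19: zone=B vs D: differ → B
ship_id=20: zone=D vs D: equal → NULL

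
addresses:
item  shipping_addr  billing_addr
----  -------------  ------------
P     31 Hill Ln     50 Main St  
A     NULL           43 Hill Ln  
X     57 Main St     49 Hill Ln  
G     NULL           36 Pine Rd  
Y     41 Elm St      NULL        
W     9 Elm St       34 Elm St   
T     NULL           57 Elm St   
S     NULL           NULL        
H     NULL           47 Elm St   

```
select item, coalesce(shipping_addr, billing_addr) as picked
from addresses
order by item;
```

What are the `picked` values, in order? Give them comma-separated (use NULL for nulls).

43 Hill Ln, 36 Pine Rd, 47 Elm St, 31 Hill Ln, NULL, 57 Elm St, 9 Elm St, 57 Main St, 41 Elm St

item=A: shipping_addr=NULL, billing_addr=43 Hill Ln → 43 Hill Ln
item=G: shipping_addr=NULL, billing_addr=36 Pine Rd → 36 Pine Rd
item=H: shipping_addr=NULL, billing_addr=47 Elm St → 47 Elm St
item=P: shipping_addr=31 Hill Ln → 31 Hill Ln
item=S: shipping_addr=NULL, billing_addr=NULL (all NULL) → NULL
item=T: shipping_addr=NULL, billing_addr=57 Elm St → 57 Elm St
item=W: shipping_addr=9 Elm St → 9 Elm St
item=X: shipping_addr=57 Main St → 57 Main St
item=Y: shipping_addr=41 Elm St → 41 Elm St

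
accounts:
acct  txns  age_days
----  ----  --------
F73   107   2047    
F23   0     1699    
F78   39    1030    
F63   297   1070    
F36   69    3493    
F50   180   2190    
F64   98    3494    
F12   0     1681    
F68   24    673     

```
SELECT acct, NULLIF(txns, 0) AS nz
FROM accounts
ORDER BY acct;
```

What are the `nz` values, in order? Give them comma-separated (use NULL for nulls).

NULL, NULL, 69, 180, 297, 98, 24, 107, 39

acct=F12: txns=0 vs 0: equal → NULL
acct=F23: txns=0 vs 0: equal → NULL
acct=F36: txns=69 vs 0: differ → 69
acct=F50: txns=180 vs 0: differ → 180
acct=F63: txns=297 vs 0: differ → 297
acct=F64: txns=98 vs 0: differ → 98
acct=F68: txns=24 vs 0: differ → 24
acct=F73: txns=107 vs 0: differ → 107
acct=F78: txns=39 vs 0: differ → 39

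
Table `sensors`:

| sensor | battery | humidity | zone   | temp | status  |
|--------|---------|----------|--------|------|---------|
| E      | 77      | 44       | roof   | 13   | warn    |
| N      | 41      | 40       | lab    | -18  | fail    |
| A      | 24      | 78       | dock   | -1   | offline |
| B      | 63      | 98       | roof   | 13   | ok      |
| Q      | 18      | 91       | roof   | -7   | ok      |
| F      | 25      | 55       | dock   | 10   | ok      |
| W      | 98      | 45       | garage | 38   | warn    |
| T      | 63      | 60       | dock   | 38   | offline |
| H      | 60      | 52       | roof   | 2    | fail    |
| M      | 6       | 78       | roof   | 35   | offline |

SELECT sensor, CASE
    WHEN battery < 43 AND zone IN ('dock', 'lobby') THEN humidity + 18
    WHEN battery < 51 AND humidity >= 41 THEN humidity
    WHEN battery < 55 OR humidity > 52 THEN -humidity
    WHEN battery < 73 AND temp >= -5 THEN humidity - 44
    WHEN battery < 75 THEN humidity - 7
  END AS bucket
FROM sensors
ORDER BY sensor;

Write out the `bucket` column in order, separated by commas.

sensor=A: battery < 43 AND zone IN ('dock', 'lobby') → 96
sensor=B: battery < 55 OR humidity > 52 → -98
sensor=E: (no match → NULL) → NULL
sensor=F: battery < 43 AND zone IN ('dock', 'lobby') → 73
sensor=H: battery < 73 AND temp >= -5 → 8
sensor=M: battery < 51 AND humidity >= 41 → 78
sensor=N: battery < 55 OR humidity > 52 → -40
sensor=Q: battery < 51 AND humidity >= 41 → 91
sensor=T: battery < 55 OR humidity > 52 → -60
sensor=W: (no match → NULL) → NULL

96, -98, NULL, 73, 8, 78, -40, 91, -60, NULL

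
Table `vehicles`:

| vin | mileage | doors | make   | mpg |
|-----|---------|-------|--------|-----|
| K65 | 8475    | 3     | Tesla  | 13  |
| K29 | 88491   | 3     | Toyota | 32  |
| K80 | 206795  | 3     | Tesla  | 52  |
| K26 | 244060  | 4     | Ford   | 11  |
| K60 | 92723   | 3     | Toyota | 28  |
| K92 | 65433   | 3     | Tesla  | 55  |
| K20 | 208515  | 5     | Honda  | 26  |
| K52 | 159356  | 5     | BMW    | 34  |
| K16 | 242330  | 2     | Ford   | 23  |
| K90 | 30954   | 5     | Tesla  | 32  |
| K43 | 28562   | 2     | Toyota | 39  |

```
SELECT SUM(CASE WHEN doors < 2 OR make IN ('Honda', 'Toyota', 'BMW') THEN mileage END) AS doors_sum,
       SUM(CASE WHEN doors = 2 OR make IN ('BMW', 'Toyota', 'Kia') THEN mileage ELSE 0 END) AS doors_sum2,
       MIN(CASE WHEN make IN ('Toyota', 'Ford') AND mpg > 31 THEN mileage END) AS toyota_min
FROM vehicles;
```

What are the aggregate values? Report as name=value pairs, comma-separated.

doors_sum=577647, doors_sum2=611462, toyota_min=28562

[doors_sum: doors < 2 OR make IN ('Honda', 'Toyota', 'BMW')]
vin=K65: ✗
vin=K29: ✓ → 88491
vin=K80: ✗
vin=K26: ✗
vin=K60: ✓ → 92723
vin=K92: ✗
vin=K20: ✓ → 208515
vin=K52: ✓ → 159356
vin=K16: ✗
vin=K90: ✗
vin=K43: ✓ → 28562
doors_sum = 88491 + 92723 + 208515 + 159356 + 28562 = 577647
—
[doors_sum2: doors = 2 OR make IN ('BMW', 'Toyota', 'Kia')]
vin=K65: ✗
vin=K29: ✓ → 88491
vin=K80: ✗
vin=K26: ✗
vin=K60: ✓ → 92723
vin=K92: ✗
vin=K20: ✗
vin=K52: ✓ → 159356
vin=K16: ✓ → 242330
vin=K90: ✗
vin=K43: ✓ → 28562
doors_sum2 = 88491 + 92723 + 159356 + 242330 + 28562 = 611462
—
[toyota_min: make IN ('Toyota', 'Ford') AND mpg > 31]
vin=K65: ✗
vin=K29: ✓ → 88491
vin=K80: ✗
vin=K26: ✗
vin=K60: ✗
vin=K92: ✗
vin=K20: ✗
vin=K52: ✗
vin=K16: ✗
vin=K90: ✗
vin=K43: ✓ → 28562
toyota_min = MIN(88491, 28562) = 28562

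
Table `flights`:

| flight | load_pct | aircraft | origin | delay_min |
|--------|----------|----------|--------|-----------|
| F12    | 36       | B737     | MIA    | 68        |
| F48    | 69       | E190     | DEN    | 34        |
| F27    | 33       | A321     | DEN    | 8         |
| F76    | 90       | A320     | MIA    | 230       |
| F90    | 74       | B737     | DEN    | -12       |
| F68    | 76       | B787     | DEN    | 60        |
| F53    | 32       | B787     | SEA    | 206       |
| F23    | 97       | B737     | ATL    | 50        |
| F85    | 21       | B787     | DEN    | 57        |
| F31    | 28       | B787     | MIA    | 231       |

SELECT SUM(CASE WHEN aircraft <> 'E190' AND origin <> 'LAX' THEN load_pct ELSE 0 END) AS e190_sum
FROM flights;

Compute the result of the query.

487

flight=F12: ✓ → 36
flight=F48: ✗
flight=F27: ✓ → 33
flight=F76: ✓ → 90
flight=F90: ✓ → 74
flight=F68: ✓ → 76
flight=F53: ✓ → 32
flight=F23: ✓ → 97
flight=F85: ✓ → 21
flight=F31: ✓ → 28
e190_sum = 36 + 33 + 90 + 74 + 76 + 32 + 97 + 21 + 28 = 487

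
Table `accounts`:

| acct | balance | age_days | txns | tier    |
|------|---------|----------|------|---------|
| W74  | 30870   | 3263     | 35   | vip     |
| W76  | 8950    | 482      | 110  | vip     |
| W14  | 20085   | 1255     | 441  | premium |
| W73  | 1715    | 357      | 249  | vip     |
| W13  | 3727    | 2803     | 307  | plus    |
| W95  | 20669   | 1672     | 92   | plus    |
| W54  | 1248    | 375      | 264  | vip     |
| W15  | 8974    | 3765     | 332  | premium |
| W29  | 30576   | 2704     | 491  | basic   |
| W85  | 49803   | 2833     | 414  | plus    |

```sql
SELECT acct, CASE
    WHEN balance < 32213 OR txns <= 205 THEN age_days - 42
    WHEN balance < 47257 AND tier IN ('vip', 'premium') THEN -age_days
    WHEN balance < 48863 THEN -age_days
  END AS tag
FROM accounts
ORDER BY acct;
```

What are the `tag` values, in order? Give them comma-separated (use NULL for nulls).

2761, 1213, 3723, 2662, 333, 315, 3221, 440, NULL, 1630

acct=W13: balance < 32213 OR txns <= 205 → 2761
acct=W14: balance < 32213 OR txns <= 205 → 1213
acct=W15: balance < 32213 OR txns <= 205 → 3723
acct=W29: balance < 32213 OR txns <= 205 → 2662
acct=W54: balance < 32213 OR txns <= 205 → 333
acct=W73: balance < 32213 OR txns <= 205 → 315
acct=W74: balance < 32213 OR txns <= 205 → 3221
acct=W76: balance < 32213 OR txns <= 205 → 440
acct=W85: (no match → NULL) → NULL
acct=W95: balance < 32213 OR txns <= 205 → 1630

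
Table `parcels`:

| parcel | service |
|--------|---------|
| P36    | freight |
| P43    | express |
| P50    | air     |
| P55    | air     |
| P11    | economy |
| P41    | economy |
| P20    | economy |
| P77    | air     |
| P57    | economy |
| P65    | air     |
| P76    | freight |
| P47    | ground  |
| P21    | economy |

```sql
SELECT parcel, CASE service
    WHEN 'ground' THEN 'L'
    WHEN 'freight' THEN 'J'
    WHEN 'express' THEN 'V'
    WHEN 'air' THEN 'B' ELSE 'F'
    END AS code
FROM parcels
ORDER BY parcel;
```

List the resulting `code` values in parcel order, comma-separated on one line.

F, F, F, J, F, V, L, B, B, F, B, J, B

parcel=P11: ELSE → F
parcel=P20: ELSE → F
parcel=P21: ELSE → F
parcel=P36: service='freight' → J
parcel=P41: ELSE → F
parcel=P43: service='express' → V
parcel=P47: service='ground' → L
parcel=P50: service='air' → B
parcel=P55: service='air' → B
parcel=P57: ELSE → F
parcel=P65: service='air' → B
parcel=P76: service='freight' → J
parcel=P77: service='air' → B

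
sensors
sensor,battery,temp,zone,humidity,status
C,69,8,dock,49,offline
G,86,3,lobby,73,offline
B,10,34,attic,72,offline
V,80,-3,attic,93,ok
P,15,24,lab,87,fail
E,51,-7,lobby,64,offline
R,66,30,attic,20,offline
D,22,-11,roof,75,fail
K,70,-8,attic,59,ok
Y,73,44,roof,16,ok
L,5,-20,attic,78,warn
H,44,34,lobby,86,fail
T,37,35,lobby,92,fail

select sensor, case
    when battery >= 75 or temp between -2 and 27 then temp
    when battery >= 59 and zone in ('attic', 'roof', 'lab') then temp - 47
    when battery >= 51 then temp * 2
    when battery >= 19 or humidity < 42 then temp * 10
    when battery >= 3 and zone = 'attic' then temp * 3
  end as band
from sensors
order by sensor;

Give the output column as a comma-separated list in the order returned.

sensor=B: battery >= 3 and zone = 'attic' → 102
sensor=C: battery >= 75 or temp between -2 and 27 → 8
sensor=D: battery >= 19 or humidity < 42 → -110
sensor=E: battery >= 51 → -14
sensor=G: battery >= 75 or temp between -2 and 27 → 3
sensor=H: battery >= 19 or humidity < 42 → 340
sensor=K: battery >= 59 and zone in ('attic', 'roof', 'lab') → -55
sensor=L: battery >= 3 and zone = 'attic' → -60
sensor=P: battery >= 75 or temp between -2 and 27 → 24
sensor=R: battery >= 59 and zone in ('attic', 'roof', 'lab') → -17
sensor=T: battery >= 19 or humidity < 42 → 350
sensor=V: battery >= 75 or temp between -2 and 27 → -3
sensor=Y: battery >= 59 and zone in ('attic', 'roof', 'lab') → -3

102, 8, -110, -14, 3, 340, -55, -60, 24, -17, 350, -3, -3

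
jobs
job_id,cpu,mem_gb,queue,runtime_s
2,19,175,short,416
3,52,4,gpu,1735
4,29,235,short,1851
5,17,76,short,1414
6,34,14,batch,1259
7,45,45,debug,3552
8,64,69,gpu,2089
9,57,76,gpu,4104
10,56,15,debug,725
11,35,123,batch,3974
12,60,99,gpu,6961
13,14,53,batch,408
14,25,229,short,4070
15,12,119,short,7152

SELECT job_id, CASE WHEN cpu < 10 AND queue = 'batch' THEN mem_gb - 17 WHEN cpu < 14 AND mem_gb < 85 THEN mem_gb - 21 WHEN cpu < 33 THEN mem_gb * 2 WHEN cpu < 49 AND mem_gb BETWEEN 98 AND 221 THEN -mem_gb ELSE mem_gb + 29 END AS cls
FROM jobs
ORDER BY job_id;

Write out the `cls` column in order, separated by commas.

350, 33, 470, 152, 43, 74, 98, 105, 44, -123, 128, 106, 458, 238

job_id=2: cpu < 33 → 350
job_id=3: ELSE → 33
job_id=4: cpu < 33 → 470
job_id=5: cpu < 33 → 152
job_id=6: ELSE → 43
job_id=7: ELSE → 74
job_id=8: ELSE → 98
job_id=9: ELSE → 105
job_id=10: ELSE → 44
job_id=11: cpu < 49 AND mem_gb BETWEEN 98 AND 221 → -123
job_id=12: ELSE → 128
job_id=13: cpu < 33 → 106
job_id=14: cpu < 33 → 458
job_id=15: cpu < 33 → 238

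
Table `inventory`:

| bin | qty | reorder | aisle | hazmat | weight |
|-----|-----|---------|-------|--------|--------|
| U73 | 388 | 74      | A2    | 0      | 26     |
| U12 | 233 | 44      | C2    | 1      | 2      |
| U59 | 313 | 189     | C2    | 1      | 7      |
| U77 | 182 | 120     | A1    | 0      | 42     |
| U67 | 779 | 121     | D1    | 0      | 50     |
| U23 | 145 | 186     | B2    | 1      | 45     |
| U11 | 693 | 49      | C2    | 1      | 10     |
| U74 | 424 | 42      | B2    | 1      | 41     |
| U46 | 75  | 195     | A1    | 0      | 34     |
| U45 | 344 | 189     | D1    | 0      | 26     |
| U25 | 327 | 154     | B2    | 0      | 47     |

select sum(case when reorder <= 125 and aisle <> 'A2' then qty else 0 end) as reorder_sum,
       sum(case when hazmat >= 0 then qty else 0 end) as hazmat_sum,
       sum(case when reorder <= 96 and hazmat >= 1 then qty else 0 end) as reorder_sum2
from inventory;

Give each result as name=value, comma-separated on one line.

[reorder_sum: reorder <= 125 and aisle <> 'A2']
bin=U73: ✗
bin=U12: ✓ → 233
bin=U59: ✗
bin=U77: ✓ → 182
bin=U67: ✓ → 779
bin=U23: ✗
bin=U11: ✓ → 693
bin=U74: ✓ → 424
bin=U46: ✗
bin=U45: ✗
bin=U25: ✗
reorder_sum = 233 + 182 + 779 + 693 + 424 = 2311
—
[hazmat_sum: hazmat >= 0]
bin=U73: ✓ → 388
bin=U12: ✓ → 233
bin=U59: ✓ → 313
bin=U77: ✓ → 182
bin=U67: ✓ → 779
bin=U23: ✓ → 145
bin=U11: ✓ → 693
bin=U74: ✓ → 424
bin=U46: ✓ → 75
bin=U45: ✓ → 344
bin=U25: ✓ → 327
hazmat_sum = 388 + 233 + 313 + 182 + 779 + 145 + 693 + 424 + 75 + 344 + 327 = 3903
—
[reorder_sum2: reorder <= 96 and hazmat >= 1]
bin=U73: ✗
bin=U12: ✓ → 233
bin=U59: ✗
bin=U77: ✗
bin=U67: ✗
bin=U23: ✗
bin=U11: ✓ → 693
bin=U74: ✓ → 424
bin=U46: ✗
bin=U45: ✗
bin=U25: ✗
reorder_sum2 = 233 + 693 + 424 = 1350

reorder_sum=2311, hazmat_sum=3903, reorder_sum2=1350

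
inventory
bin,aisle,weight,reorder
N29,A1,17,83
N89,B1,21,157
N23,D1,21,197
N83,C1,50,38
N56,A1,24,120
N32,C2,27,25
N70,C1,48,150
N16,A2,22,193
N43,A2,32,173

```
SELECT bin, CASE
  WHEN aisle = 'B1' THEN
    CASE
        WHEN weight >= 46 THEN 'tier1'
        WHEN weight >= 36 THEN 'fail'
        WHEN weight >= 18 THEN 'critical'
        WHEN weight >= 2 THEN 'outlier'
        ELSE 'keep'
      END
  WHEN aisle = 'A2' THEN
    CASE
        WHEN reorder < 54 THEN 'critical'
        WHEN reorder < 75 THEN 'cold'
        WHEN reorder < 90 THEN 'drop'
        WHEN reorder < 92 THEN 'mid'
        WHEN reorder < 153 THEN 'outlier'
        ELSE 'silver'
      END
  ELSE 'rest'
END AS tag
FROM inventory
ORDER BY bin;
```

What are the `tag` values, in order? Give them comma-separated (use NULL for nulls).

silver, rest, rest, rest, silver, rest, rest, rest, critical

bin=N16: aisle='A2' → inner[ELSE] → silver
bin=N23: aisle='D1' → outer ELSE → rest
bin=N29: aisle='A1' → outer ELSE → rest
bin=N32: aisle='C2' → outer ELSE → rest
bin=N43: aisle='A2' → inner[ELSE] → silver
bin=N56: aisle='A1' → outer ELSE → rest
bin=N70: aisle='C1' → outer ELSE → rest
bin=N83: aisle='C1' → outer ELSE → rest
bin=N89: aisle='B1' → inner[weight >= 18] → critical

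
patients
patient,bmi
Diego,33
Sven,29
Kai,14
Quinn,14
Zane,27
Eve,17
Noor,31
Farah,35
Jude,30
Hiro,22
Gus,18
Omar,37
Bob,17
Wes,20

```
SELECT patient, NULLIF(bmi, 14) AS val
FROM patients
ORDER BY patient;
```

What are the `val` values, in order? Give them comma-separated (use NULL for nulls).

patient=Bob: bmi=17 vs 14: differ → 17
patient=Diego: bmi=33 vs 14: differ → 33
patient=Eve: bmi=17 vs 14: differ → 17
patient=Farah: bmi=35 vs 14: differ → 35
patient=Gus: bmi=18 vs 14: differ → 18
patient=Hiro: bmi=22 vs 14: differ → 22
patient=Jude: bmi=30 vs 14: differ → 30
patient=Kai: bmi=14 vs 14: equal → NULL
patient=Noor: bmi=31 vs 14: differ → 31
patient=Omar: bmi=37 vs 14: differ → 37
patient=Quinn: bmi=14 vs 14: equal → NULL
patient=Sven: bmi=29 vs 14: differ → 29
patient=Wes: bmi=20 vs 14: differ → 20
patient=Zane: bmi=27 vs 14: differ → 27

17, 33, 17, 35, 18, 22, 30, NULL, 31, 37, NULL, 29, 20, 27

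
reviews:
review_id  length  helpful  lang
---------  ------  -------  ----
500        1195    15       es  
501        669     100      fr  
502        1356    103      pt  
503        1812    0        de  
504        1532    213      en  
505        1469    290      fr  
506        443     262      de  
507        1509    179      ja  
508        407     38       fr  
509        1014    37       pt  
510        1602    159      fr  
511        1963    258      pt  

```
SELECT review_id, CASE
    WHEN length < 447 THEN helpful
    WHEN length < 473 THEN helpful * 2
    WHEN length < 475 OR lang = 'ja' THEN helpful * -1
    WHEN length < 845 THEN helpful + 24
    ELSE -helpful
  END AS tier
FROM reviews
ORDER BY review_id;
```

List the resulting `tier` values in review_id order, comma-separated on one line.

-15, 124, -103, 0, -213, -290, 262, -179, 38, -37, -159, -258

review_id=500: ELSE → -15
review_id=501: length < 845 → 124
review_id=502: ELSE → -103
review_id=503: ELSE → 0
review_id=504: ELSE → -213
review_id=505: ELSE → -290
review_id=506: length < 447 → 262
review_id=507: length < 475 OR lang = 'ja' → -179
review_id=508: length < 447 → 38
review_id=509: ELSE → -37
review_id=510: ELSE → -159
review_id=511: ELSE → -258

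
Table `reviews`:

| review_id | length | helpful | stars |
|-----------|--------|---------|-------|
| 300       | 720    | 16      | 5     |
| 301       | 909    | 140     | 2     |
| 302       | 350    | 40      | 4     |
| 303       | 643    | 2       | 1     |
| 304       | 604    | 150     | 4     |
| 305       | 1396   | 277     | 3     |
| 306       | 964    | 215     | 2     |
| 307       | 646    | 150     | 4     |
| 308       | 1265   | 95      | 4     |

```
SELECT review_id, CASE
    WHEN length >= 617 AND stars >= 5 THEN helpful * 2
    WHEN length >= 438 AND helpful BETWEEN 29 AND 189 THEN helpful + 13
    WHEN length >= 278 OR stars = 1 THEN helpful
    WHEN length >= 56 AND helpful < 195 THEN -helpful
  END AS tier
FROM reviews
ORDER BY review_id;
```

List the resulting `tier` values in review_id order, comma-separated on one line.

review_id=300: length >= 617 AND stars >= 5 → 32
review_id=301: length >= 438 AND helpful BETWEEN 29 AND 189 → 153
review_id=302: length >= 278 OR stars = 1 → 40
review_id=303: length >= 278 OR stars = 1 → 2
review_id=304: length >= 438 AND helpful BETWEEN 29 AND 189 → 163
review_id=305: length >= 278 OR stars = 1 → 277
review_id=306: length >= 278 OR stars = 1 → 215
review_id=307: length >= 438 AND helpful BETWEEN 29 AND 189 → 163
review_id=308: length >= 438 AND helpful BETWEEN 29 AND 189 → 108

32, 153, 40, 2, 163, 277, 215, 163, 108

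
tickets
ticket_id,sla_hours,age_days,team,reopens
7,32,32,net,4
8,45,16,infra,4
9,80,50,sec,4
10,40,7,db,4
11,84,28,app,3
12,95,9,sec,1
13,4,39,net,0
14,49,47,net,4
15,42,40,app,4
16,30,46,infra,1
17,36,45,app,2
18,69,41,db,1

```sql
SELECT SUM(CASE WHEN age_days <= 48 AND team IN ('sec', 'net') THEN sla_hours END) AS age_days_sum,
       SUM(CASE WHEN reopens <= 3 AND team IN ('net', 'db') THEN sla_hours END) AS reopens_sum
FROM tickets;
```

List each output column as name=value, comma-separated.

[age_days_sum: age_days <= 48 AND team IN ('sec', 'net')]
ticket_id=7: ✓ → 32
ticket_id=8: ✗
ticket_id=9: ✗
ticket_id=10: ✗
ticket_id=11: ✗
ticket_id=12: ✓ → 95
ticket_id=13: ✓ → 4
ticket_id=14: ✓ → 49
ticket_id=15: ✗
ticket_id=16: ✗
ticket_id=17: ✗
ticket_id=18: ✗
age_days_sum = 32 + 95 + 4 + 49 = 180
—
[reopens_sum: reopens <= 3 AND team IN ('net', 'db')]
ticket_id=7: ✗
ticket_id=8: ✗
ticket_id=9: ✗
ticket_id=10: ✗
ticket_id=11: ✗
ticket_id=12: ✗
ticket_id=13: ✓ → 4
ticket_id=14: ✗
ticket_id=15: ✗
ticket_id=16: ✗
ticket_id=17: ✗
ticket_id=18: ✓ → 69
reopens_sum = 4 + 69 = 73

age_days_sum=180, reopens_sum=73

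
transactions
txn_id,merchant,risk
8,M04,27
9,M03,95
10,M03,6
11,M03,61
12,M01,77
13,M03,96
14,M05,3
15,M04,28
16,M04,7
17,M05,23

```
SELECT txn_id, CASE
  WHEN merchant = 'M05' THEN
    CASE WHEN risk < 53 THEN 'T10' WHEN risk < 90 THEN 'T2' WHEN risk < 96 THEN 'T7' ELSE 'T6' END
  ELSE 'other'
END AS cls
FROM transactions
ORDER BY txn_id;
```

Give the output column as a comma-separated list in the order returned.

txn_id=8: merchant='M04' → outer ELSE → other
txn_id=9: merchant='M03' → outer ELSE → other
txn_id=10: merchant='M03' → outer ELSE → other
txn_id=11: merchant='M03' → outer ELSE → other
txn_id=12: merchant='M01' → outer ELSE → other
txn_id=13: merchant='M03' → outer ELSE → other
txn_id=14: merchant='M05' → inner[risk < 53] → T10
txn_id=15: merchant='M04' → outer ELSE → other
txn_id=16: merchant='M04' → outer ELSE → other
txn_id=17: merchant='M05' → inner[risk < 53] → T10

other, other, other, other, other, other, T10, other, other, T10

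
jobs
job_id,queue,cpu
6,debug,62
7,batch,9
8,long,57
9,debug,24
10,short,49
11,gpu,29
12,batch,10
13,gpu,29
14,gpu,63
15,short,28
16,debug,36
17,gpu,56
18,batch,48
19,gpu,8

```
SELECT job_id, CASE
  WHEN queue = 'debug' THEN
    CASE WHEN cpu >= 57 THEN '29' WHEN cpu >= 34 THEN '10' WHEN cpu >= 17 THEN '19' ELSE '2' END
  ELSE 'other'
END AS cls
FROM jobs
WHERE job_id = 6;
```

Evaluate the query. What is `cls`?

job_id = 6: queue=debug, cpu=62.
queue='debug' → inner[cpu >= 57] → 29

29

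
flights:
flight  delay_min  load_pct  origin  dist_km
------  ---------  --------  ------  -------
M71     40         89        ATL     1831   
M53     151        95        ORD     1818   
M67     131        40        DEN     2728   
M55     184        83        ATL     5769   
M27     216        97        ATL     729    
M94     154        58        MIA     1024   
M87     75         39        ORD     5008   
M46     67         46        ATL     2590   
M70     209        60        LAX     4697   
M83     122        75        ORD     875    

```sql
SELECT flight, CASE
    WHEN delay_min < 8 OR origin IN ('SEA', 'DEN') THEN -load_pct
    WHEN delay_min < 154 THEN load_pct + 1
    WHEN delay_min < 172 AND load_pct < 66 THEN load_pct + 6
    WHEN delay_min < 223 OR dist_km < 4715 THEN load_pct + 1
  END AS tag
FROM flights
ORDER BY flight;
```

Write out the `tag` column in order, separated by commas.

flight=M27: delay_min < 223 OR dist_km < 4715 → 98
flight=M46: delay_min < 154 → 47
flight=M53: delay_min < 154 → 96
flight=M55: delay_min < 223 OR dist_km < 4715 → 84
flight=M67: delay_min < 8 OR origin IN ('SEA', 'DEN') → -40
flight=M70: delay_min < 223 OR dist_km < 4715 → 61
flight=M71: delay_min < 154 → 90
flight=M83: delay_min < 154 → 76
flight=M87: delay_min < 154 → 40
flight=M94: delay_min < 172 AND load_pct < 66 → 64

98, 47, 96, 84, -40, 61, 90, 76, 40, 64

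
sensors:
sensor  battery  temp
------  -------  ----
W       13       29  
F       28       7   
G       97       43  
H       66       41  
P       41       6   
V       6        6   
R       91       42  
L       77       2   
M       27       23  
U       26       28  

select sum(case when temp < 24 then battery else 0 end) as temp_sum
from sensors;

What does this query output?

179

sensor=W: ✗
sensor=F: ✓ → 28
sensor=G: ✗
sensor=H: ✗
sensor=P: ✓ → 41
sensor=V: ✓ → 6
sensor=R: ✗
sensor=L: ✓ → 77
sensor=M: ✓ → 27
sensor=U: ✗
temp_sum = 28 + 41 + 6 + 77 + 27 = 179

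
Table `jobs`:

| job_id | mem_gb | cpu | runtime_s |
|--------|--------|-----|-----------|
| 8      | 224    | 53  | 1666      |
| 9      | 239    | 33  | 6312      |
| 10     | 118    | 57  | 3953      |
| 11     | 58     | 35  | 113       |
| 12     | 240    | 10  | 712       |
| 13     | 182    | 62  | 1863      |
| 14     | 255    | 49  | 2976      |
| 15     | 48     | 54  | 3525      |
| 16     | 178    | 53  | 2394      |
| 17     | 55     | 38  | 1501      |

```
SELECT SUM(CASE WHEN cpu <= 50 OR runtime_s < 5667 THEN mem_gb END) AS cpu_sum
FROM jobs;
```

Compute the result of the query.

1597

job_id=8: ✓ → 224
job_id=9: ✓ → 239
job_id=10: ✓ → 118
job_id=11: ✓ → 58
job_id=12: ✓ → 240
job_id=13: ✓ → 182
job_id=14: ✓ → 255
job_id=15: ✓ → 48
job_id=16: ✓ → 178
job_id=17: ✓ → 55
cpu_sum = 224 + 239 + 118 + 58 + 240 + 182 + 255 + 48 + 178 + 55 = 1597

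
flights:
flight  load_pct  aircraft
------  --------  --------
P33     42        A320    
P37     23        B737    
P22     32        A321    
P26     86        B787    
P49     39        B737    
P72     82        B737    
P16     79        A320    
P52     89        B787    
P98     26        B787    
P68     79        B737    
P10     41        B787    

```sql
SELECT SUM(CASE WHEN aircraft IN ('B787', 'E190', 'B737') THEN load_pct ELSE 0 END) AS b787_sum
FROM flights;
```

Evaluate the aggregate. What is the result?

465

flight=P33: ✗
flight=P37: ✓ → 23
flight=P22: ✗
flight=P26: ✓ → 86
flight=P49: ✓ → 39
flight=P72: ✓ → 82
flight=P16: ✗
flight=P52: ✓ → 89
flight=P98: ✓ → 26
flight=P68: ✓ → 79
flight=P10: ✓ → 41
b787_sum = 23 + 86 + 39 + 82 + 89 + 26 + 79 + 41 = 465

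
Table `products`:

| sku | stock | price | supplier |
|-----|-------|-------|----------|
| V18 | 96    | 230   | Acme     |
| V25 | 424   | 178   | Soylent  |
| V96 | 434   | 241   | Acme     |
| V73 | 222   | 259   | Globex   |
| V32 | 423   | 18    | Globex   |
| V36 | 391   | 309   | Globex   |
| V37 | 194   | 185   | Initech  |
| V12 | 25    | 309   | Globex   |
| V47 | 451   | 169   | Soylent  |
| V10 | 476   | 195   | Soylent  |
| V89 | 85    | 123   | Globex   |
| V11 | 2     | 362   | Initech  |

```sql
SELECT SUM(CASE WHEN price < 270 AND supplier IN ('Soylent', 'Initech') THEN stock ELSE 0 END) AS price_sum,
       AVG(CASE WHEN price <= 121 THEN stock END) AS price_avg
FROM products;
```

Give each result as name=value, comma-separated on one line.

price_sum=1545, price_avg=423

[price_sum: price < 270 AND supplier IN ('Soylent', 'Initech')]
sku=V18: ✗
sku=V25: ✓ → 424
sku=V96: ✗
sku=V73: ✗
sku=V32: ✗
sku=V36: ✗
sku=V37: ✓ → 194
sku=V12: ✗
sku=V47: ✓ → 451
sku=V10: ✓ → 476
sku=V89: ✗
sku=V11: ✗
price_sum = 424 + 194 + 451 + 476 = 1545
—
[price_avg: price <= 121]
sku=V18: ✗
sku=V25: ✗
sku=V96: ✗
sku=V73: ✗
sku=V32: ✓ → 423
sku=V36: ✗
sku=V37: ✗
sku=V12: ✗
sku=V47: ✗
sku=V10: ✗
sku=V89: ✗
sku=V11: ✗
price_avg = 423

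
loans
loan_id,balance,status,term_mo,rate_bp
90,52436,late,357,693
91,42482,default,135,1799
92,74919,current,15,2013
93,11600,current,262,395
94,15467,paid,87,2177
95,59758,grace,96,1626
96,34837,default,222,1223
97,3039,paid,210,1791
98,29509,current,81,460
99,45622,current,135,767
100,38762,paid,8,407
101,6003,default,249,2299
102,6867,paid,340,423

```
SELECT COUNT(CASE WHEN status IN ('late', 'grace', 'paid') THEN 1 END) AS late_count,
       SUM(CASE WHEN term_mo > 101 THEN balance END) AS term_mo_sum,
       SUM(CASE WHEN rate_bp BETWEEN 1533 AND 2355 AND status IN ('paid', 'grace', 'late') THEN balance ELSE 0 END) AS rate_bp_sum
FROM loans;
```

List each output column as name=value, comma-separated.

late_count=6, term_mo_sum=202886, rate_bp_sum=78264

[late_count: status IN ('late', 'grace', 'paid')]
loan_id=90: ✓ → 1
loan_id=91: ✗
loan_id=92: ✗
loan_id=93: ✗
loan_id=94: ✓ → 1
loan_id=95: ✓ → 1
loan_id=96: ✗
loan_id=97: ✓ → 1
loan_id=98: ✗
loan_id=99: ✗
loan_id=100: ✓ → 1
loan_id=101: ✗
loan_id=102: ✓ → 1
late_count = COUNT(1, 1, 1, 1, 1, 1) = 6
—
[term_mo_sum: term_mo > 101]
loan_id=90: ✓ → 52436
loan_id=91: ✓ → 42482
loan_id=92: ✗
loan_id=93: ✓ → 11600
loan_id=94: ✗
loan_id=95: ✗
loan_id=96: ✓ → 34837
loan_id=97: ✓ → 3039
loan_id=98: ✗
loan_id=99: ✓ → 45622
loan_id=100: ✗
loan_id=101: ✓ → 6003
loan_id=102: ✓ → 6867
term_mo_sum = 52436 + 42482 + 11600 + 34837 + 3039 + 45622 + 6003 + 6867 = 202886
—
[rate_bp_sum: rate_bp BETWEEN 1533 AND 2355 AND status IN ('paid', 'grace', 'late')]
loan_id=90: ✗
loan_id=91: ✗
loan_id=92: ✗
loan_id=93: ✗
loan_id=94: ✓ → 15467
loan_id=95: ✓ → 59758
loan_id=96: ✗
loan_id=97: ✓ → 3039
loan_id=98: ✗
loan_id=99: ✗
loan_id=100: ✗
loan_id=101: ✗
loan_id=102: ✗
rate_bp_sum = 15467 + 59758 + 3039 = 78264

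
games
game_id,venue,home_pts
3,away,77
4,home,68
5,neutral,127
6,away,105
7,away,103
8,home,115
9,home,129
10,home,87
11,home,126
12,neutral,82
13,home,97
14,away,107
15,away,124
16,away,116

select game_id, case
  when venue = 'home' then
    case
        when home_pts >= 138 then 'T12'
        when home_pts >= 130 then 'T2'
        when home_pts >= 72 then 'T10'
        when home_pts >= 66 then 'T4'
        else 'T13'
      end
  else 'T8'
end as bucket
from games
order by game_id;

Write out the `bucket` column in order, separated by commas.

game_id=3: venue='away' → outer ELSE → T8
game_id=4: venue='home' → inner[home_pts >= 66] → T4
game_id=5: venue='neutral' → outer ELSE → T8
game_id=6: venue='away' → outer ELSE → T8
game_id=7: venue='away' → outer ELSE → T8
game_id=8: venue='home' → inner[home_pts >= 72] → T10
game_id=9: venue='home' → inner[home_pts >= 72] → T10
game_id=10: venue='home' → inner[home_pts >= 72] → T10
game_id=11: venue='home' → inner[home_pts >= 72] → T10
game_id=12: venue='neutral' → outer ELSE → T8
game_id=13: venue='home' → inner[home_pts >= 72] → T10
game_id=14: venue='away' → outer ELSE → T8
game_id=15: venue='away' → outer ELSE → T8
game_id=16: venue='away' → outer ELSE → T8

T8, T4, T8, T8, T8, T10, T10, T10, T10, T8, T10, T8, T8, T8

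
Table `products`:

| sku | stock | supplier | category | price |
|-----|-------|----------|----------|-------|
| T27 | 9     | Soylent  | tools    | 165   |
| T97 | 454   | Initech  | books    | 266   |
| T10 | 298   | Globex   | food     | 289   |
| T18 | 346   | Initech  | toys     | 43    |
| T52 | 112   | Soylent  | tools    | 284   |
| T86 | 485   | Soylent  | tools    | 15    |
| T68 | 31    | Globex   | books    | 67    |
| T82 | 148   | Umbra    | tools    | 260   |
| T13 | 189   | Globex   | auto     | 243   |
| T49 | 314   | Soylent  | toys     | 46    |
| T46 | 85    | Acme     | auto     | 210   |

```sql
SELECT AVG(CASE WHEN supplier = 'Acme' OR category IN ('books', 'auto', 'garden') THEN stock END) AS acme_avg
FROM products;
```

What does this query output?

sku=T27: ✗
sku=T97: ✓ → 454
sku=T10: ✗
sku=T18: ✗
sku=T52: ✗
sku=T86: ✗
sku=T68: ✓ → 31
sku=T82: ✗
sku=T13: ✓ → 189
sku=T49: ✗
sku=T46: ✓ → 85
acme_avg = (454 + 31 + 189 + 85) / 4 = 189.75

189.75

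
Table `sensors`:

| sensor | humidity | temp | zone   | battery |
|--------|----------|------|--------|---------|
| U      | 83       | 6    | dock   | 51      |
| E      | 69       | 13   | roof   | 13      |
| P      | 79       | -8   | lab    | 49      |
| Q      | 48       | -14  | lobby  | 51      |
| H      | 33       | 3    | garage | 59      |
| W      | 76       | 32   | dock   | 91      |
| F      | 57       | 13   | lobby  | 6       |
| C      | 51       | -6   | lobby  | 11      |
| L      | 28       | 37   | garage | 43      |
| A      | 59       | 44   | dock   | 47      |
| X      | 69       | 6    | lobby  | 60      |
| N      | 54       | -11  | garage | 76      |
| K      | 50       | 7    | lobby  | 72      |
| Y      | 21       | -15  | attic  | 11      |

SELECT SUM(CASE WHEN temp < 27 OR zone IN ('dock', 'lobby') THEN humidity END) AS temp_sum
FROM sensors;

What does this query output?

sensor=U: ✓ → 83
sensor=E: ✓ → 69
sensor=P: ✓ → 79
sensor=Q: ✓ → 48
sensor=H: ✓ → 33
sensor=W: ✓ → 76
sensor=F: ✓ → 57
sensor=C: ✓ → 51
sensor=L: ✗
sensor=A: ✓ → 59
sensor=X: ✓ → 69
sensor=N: ✓ → 54
sensor=K: ✓ → 50
sensor=Y: ✓ → 21
temp_sum = 83 + 69 + 79 + 48 + 33 + 76 + 57 + 51 + 59 + 69 + 54 + 50 + 21 = 749

749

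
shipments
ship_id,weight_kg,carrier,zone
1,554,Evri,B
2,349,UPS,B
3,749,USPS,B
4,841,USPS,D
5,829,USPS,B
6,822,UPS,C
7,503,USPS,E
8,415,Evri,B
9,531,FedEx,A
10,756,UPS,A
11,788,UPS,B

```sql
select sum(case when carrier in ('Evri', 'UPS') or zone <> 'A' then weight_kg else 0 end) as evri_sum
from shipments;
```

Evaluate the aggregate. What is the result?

6606

ship_id=1: ✓ → 554
ship_id=2: ✓ → 349
ship_id=3: ✓ → 749
ship_id=4: ✓ → 841
ship_id=5: ✓ → 829
ship_id=6: ✓ → 822
ship_id=7: ✓ → 503
ship_id=8: ✓ → 415
ship_id=9: ✗
ship_id=10: ✓ → 756
ship_id=11: ✓ → 788
evri_sum = 554 + 349 + 749 + 841 + 829 + 822 + 503 + 415 + 756 + 788 = 6606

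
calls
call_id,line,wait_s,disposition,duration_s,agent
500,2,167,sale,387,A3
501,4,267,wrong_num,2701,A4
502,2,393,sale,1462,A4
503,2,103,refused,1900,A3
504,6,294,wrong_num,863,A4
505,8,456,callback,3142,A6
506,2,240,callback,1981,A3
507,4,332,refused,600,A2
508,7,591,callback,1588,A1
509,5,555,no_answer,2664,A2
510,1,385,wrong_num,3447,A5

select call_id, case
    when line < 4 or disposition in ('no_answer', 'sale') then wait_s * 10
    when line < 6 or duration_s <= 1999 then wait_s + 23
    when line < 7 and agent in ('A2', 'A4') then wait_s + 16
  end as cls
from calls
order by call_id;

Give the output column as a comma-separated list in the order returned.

1670, 290, 3930, 1030, 317, NULL, 2400, 355, 614, 5550, 3850

call_id=500: line < 4 or disposition in ('no_answer', 'sale') → 1670
call_id=501: line < 6 or duration_s <= 1999 → 290
call_id=502: line < 4 or disposition in ('no_answer', 'sale') → 3930
call_id=503: line < 4 or disposition in ('no_answer', 'sale') → 1030
call_id=504: line < 6 or duration_s <= 1999 → 317
call_id=505: (no match → NULL) → NULL
call_id=506: line < 4 or disposition in ('no_answer', 'sale') → 2400
call_id=507: line < 6 or duration_s <= 1999 → 355
call_id=508: line < 6 or duration_s <= 1999 → 614
call_id=509: line < 4 or disposition in ('no_answer', 'sale') → 5550
call_id=510: line < 4 or disposition in ('no_answer', 'sale') → 3850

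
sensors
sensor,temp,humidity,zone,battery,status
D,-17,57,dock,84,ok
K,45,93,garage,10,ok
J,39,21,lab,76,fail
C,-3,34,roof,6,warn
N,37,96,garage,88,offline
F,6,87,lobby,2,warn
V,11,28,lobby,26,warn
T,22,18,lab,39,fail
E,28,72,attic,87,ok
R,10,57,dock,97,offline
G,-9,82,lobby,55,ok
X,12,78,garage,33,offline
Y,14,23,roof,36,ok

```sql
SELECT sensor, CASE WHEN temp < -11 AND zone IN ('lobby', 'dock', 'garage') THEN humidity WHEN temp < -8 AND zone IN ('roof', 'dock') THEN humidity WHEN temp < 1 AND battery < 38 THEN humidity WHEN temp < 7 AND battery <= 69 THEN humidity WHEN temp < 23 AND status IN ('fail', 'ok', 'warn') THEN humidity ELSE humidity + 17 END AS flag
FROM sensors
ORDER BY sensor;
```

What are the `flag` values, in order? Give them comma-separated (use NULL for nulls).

sensor=C: temp < 1 AND battery < 38 → 34
sensor=D: temp < -11 AND zone IN ('lobby', 'dock', 'garage') → 57
sensor=E: ELSE → 89
sensor=F: temp < 7 AND battery <= 69 → 87
sensor=G: temp < 7 AND battery <= 69 → 82
sensor=J: ELSE → 38
sensor=K: ELSE → 110
sensor=N: ELSE → 113
sensor=R: ELSE → 74
sensor=T: temp < 23 AND status IN ('fail', 'ok', 'warn') → 18
sensor=V: temp < 23 AND status IN ('fail', 'ok', 'warn') → 28
sensor=X: ELSE → 95
sensor=Y: temp < 23 AND status IN ('fail', 'ok', 'warn') → 23

34, 57, 89, 87, 82, 38, 110, 113, 74, 18, 28, 95, 23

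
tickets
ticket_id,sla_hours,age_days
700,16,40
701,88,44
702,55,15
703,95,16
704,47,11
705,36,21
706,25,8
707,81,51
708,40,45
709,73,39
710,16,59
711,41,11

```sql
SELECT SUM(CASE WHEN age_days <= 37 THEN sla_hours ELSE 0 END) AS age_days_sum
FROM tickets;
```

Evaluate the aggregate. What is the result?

299

ticket_id=700: ✗
ticket_id=701: ✗
ticket_id=702: ✓ → 55
ticket_id=703: ✓ → 95
ticket_id=704: ✓ → 47
ticket_id=705: ✓ → 36
ticket_id=706: ✓ → 25
ticket_id=707: ✗
ticket_id=708: ✗
ticket_id=709: ✗
ticket_id=710: ✗
ticket_id=711: ✓ → 41
age_days_sum = 55 + 95 + 47 + 36 + 25 + 41 = 299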